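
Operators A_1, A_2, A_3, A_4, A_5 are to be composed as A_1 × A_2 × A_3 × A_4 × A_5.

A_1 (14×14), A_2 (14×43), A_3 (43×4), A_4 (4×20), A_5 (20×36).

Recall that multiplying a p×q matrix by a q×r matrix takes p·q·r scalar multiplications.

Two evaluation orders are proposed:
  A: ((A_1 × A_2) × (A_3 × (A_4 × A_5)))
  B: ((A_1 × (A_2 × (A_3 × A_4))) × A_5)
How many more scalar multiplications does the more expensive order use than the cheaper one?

Order A = ((A_1 × A_2) × (A_3 × (A_4 × A_5))): (A_1 × A_2): 14×14 by 14×43 → 14×43, cost 14·14·43 = 8428; (A_4 × A_5): 4×20 by 20×36 → 4×36, cost 4·20·36 = 2880; (A_3 × (A_4 × A_5)): 43×4 by 4×36 → 43×36, cost 43·4·36 = 6192; cumulative 9072; ((A_1 × A_2) × (A_3 × (A_4 × A_5))): 14×43 by 43×36 → 14×36, cost 14·43·36 = 21672; cumulative 39172. Total 39172.
Order B = ((A_1 × (A_2 × (A_3 × A_4))) × A_5): (A_3 × A_4): 43×4 by 4×20 → 43×20, cost 43·4·20 = 3440; (A_2 × (A_3 × A_4)): 14×43 by 43×20 → 14×20, cost 14·43·20 = 12040; cumulative 15480; (A_1 × (A_2 × (A_3 × A_4))): 14×14 by 14×20 → 14×20, cost 14·14·20 = 3920; cumulative 19400; ((A_1 × (A_2 × (A_3 × A_4))) × A_5): 14×20 by 20×36 → 14×36, cost 14·20·36 = 10080; cumulative 29480. Total 29480.
Difference: |39172 − 29480| = 9692.

9692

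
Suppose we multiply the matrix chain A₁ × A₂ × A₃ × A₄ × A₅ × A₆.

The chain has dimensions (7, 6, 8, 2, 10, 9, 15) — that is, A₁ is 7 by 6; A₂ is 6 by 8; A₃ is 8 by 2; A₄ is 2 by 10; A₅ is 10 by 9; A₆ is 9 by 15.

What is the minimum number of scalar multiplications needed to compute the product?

840

Adjacent pairs: A₁A₂ = 7·6·8 = 336; A₂A₃ = 6·8·2 = 96; A₃A₄ = 8·2·10 = 160; A₄A₅ = 2·10·9 = 180; A₅A₆ = 10·9·15 = 1350.
Length 3: A₁..A₃: k=1: 0+96+7·6·2=180; k=2: 336+0+7·8·2=448 → min 180 | A₂..A₄: k=2: 0+160+6·8·10=640; k=3: 96+0+6·2·10=216 → min 216 | A₃..A₅: k=3: 0+180+8·2·9=324; k=4: 160+0+8·10·9=880 → min 324 | A₄..A₆: k=4: 0+1350+2·10·15=1650; k=5: 180+0+2·9·15=450 → min 450.
Length 4: A₁..A₄: k=1: 0+216+7·6·10=636; k=2: 336+160+7·8·10=1056; k=3: 180+0+7·2·10=320 → min 320 | A₂..A₅: k=2: 0+324+6·8·9=756; k=3: 96+180+6·2·9=384; k=4: 216+0+6·10·9=756 → min 384 | A₃..A₆: k=3: 0+450+8·2·15=690; k=4: 160+1350+8·10·15=2710; k=5: 324+0+8·9·15=1404 → min 690.
Length 5: A₁..A₅: k=1: 0+384+7·6·9=762; k=2: 336+324+7·8·9=1164; k=3: 180+180+7·2·9=486; k=4: 320+0+7·10·9=950 → min 486 | A₂..A₆: k=2: 0+690+6·8·15=1410; k=3: 96+450+6·2·15=726; k=4: 216+1350+6·10·15=2466; k=5: 384+0+6·9·15=1194 → min 726.
Length 6: A₁..A₆: k=1: 0+726+7·6·15=1356; k=2: 336+690+7·8·15=1866; k=3: 180+450+7·2·15=840; k=4: 320+1350+7·10·15=2720; k=5: 486+0+7·9·15=1431 → min 840.
Optimal order: ((A₁ × (A₂ × A₃)) × ((A₄ × A₅) × A₆)) with cost 840.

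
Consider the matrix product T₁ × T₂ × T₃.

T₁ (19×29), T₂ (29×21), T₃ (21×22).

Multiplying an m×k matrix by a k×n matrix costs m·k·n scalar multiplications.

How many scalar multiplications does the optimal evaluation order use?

20349

Order (T₁ × (T₂ × T₃)): (T₂ × T₃): 29×21 by 21×22 → 29×22, cost 29·21·22 = 13398; (T₁ × (T₂ × T₃)): 19×29 by 29×22 → 19×22, cost 19·29·22 = 12122; cumulative 25520. Total 25520.
Order ((T₁ × T₂) × T₃): (T₁ × T₂): 19×29 by 29×21 → 19×21, cost 19·29·21 = 11571; ((T₁ × T₂) × T₃): 19×21 by 21×22 → 19×22, cost 19·21·22 = 8778; cumulative 20349. Total 20349.
Minimum: 20349.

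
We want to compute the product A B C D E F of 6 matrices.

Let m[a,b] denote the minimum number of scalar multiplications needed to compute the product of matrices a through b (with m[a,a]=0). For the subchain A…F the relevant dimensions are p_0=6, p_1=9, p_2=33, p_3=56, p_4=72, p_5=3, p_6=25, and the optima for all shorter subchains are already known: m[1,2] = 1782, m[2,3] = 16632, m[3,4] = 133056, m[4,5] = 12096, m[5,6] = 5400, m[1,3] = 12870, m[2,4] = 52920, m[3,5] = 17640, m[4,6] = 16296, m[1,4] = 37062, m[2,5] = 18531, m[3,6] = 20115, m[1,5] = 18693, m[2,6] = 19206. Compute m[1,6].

19143

m[1,6] = min over k∈[1,5] of m[1,k]+m[k+1,6]+p_{0}·p_k·p_{6}.
k=1: 0 + 19206 + 6·9·25 = 20556; k=2: 1782 + 20115 + 6·33·25 = 26847; k=3: 12870 + 16296 + 6·56·25 = 37566; k=4: 37062 + 5400 + 6·72·25 = 53262; k=5: 18693 + 0 + 6·3·25 = 19143.
Minimum: 19143 at k=5.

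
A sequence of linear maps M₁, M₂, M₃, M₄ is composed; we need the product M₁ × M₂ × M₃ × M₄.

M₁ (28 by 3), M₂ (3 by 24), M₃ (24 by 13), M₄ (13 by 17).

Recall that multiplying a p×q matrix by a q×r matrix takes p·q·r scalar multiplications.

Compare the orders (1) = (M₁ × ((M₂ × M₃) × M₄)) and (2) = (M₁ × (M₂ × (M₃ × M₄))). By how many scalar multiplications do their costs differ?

4929

Order (1) = (M₁ × ((M₂ × M₃) × M₄)): (M₂ × M₃): 3×24 by 24×13 → 3×13, cost 3·24·13 = 936; ((M₂ × M₃) × M₄): 3×13 by 13×17 → 3×17, cost 3·13·17 = 663; cumulative 1599; (M₁ × ((M₂ × M₃) × M₄)): 28×3 by 3×17 → 28×17, cost 28·3·17 = 1428; cumulative 3027. Total 3027.
Order (2) = (M₁ × (M₂ × (M₃ × M₄))): (M₃ × M₄): 24×13 by 13×17 → 24×17, cost 24·13·17 = 5304; (M₂ × (M₃ × M₄)): 3×24 by 24×17 → 3×17, cost 3·24·17 = 1224; cumulative 6528; (M₁ × (M₂ × (M₃ × M₄))): 28×3 by 3×17 → 28×17, cost 28·3·17 = 1428; cumulative 7956. Total 7956.
Difference: |3027 − 7956| = 4929.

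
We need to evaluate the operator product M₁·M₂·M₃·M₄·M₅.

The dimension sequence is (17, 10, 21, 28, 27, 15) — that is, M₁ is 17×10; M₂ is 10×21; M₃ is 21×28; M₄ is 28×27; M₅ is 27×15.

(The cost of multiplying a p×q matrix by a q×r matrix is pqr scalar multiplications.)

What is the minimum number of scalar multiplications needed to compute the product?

20040

Adjacent pairs: M₁M₂ = 17·10·21 = 3570; M₂M₃ = 10·21·28 = 5880; M₃M₄ = 21·28·27 = 15876; M₄M₅ = 28·27·15 = 11340.
Length 3: M₁..M₃: k=1: 0+5880+17·10·28=10640; k=2: 3570+0+17·21·28=13566 → min 10640 | M₂..M₄: k=2: 0+15876+10·21·27=21546; k=3: 5880+0+10·28·27=13440 → min 13440 | M₃..M₅: k=3: 0+11340+21·28·15=20160; k=4: 15876+0+21·27·15=24381 → min 20160.
Length 4: M₁..M₄: k=1: 0+13440+17·10·27=18030; k=2: 3570+15876+17·21·27=29085; k=3: 10640+0+17·28·27=23492 → min 18030 | M₂..M₅: k=2: 0+20160+10·21·15=23310; k=3: 5880+11340+10·28·15=21420; k=4: 13440+0+10·27·15=17490 → min 17490.
Length 5: M₁..M₅: k=1: 0+17490+17·10·15=20040; k=2: 3570+20160+17·21·15=29085; k=3: 10640+11340+17·28·15=29120; k=4: 18030+0+17·27·15=24915 → min 20040.
Optimal order: (M₁·(((M₂·M₃)·M₄)·M₅)) with cost 20040.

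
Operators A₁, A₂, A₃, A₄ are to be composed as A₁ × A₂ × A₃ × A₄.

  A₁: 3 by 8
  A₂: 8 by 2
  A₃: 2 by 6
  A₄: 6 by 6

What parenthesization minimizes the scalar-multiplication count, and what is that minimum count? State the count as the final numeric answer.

156

Adjacent pairs: A₁A₂ = 3·8·2 = 48; A₂A₃ = 8·2·6 = 96; A₃A₄ = 2·6·6 = 72.
Length 3: A₁..A₃: k=1: 0+96+3·8·6=240; k=2: 48+0+3·2·6=84 → min 84 | A₂..A₄: k=2: 0+72+8·2·6=168; k=3: 96+0+8·6·6=384 → min 168.
Length 4: A₁..A₄: k=1: 0+168+3·8·6=312; k=2: 48+72+3·2·6=156; k=3: 84+0+3·6·6=192 → min 156.
Optimal parenthesization: ((A₁ × A₂) × (A₃ × A₄)) with cost 156.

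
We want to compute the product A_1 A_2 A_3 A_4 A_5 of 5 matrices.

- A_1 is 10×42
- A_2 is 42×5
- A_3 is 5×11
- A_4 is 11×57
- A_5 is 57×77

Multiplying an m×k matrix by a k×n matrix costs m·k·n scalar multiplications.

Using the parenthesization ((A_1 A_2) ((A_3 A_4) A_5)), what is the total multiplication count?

31030

(A_1 A_2): 10×42 by 42×5 → 10×5, cost 10·42·5 = 2100
(A_3 A_4): 5×11 by 11×57 → 5×57, cost 5·11·57 = 3135
((A_3 A_4) A_5): 5×57 by 57×77 → 5×77, cost 5·57·77 = 21945; cumulative 25080
((A_1 A_2) ((A_3 A_4) A_5)): 10×5 by 5×77 → 10×77, cost 10·5·77 = 3850; cumulative 31030
Total: 31030 scalar multiplications.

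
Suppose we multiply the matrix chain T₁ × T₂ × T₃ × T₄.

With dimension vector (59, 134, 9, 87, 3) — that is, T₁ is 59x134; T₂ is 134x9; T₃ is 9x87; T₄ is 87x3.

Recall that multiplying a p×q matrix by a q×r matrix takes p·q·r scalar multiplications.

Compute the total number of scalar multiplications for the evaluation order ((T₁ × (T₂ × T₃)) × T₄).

(T₂ × T₃): 134×9 by 9×87 → 134×87, cost 134·9·87 = 104922
(T₁ × (T₂ × T₃)): 59×134 by 134×87 → 59×87, cost 59·134·87 = 687822; cumulative 792744
((T₁ × (T₂ × T₃)) × T₄): 59×87 by 87×3 → 59×3, cost 59·87·3 = 15399; cumulative 808143
Total: 808143 scalar multiplications.

808143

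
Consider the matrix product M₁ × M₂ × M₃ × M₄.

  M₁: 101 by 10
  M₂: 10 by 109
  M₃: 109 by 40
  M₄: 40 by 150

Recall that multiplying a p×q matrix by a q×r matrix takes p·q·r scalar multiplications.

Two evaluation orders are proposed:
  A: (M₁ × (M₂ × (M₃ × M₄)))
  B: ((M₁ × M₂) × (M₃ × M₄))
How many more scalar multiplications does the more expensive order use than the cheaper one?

1446440

Order A = (M₁ × (M₂ × (M₃ × M₄))): (M₃ × M₄): 109×40 by 40×150 → 109×150, cost 109·40·150 = 654000; (M₂ × (M₃ × M₄)): 10×109 by 109×150 → 10×150, cost 10·109·150 = 163500; cumulative 817500; (M₁ × (M₂ × (M₃ × M₄))): 101×10 by 10×150 → 101×150, cost 101·10·150 = 151500; cumulative 969000. Total 969000.
Order B = ((M₁ × M₂) × (M₃ × M₄)): (M₁ × M₂): 101×10 by 10×109 → 101×109, cost 101·10·109 = 110090; (M₃ × M₄): 109×40 by 40×150 → 109×150, cost 109·40·150 = 654000; ((M₁ × M₂) × (M₃ × M₄)): 101×109 by 109×150 → 101×150, cost 101·109·150 = 1651350; cumulative 2415440. Total 2415440.
Difference: |969000 − 2415440| = 1446440.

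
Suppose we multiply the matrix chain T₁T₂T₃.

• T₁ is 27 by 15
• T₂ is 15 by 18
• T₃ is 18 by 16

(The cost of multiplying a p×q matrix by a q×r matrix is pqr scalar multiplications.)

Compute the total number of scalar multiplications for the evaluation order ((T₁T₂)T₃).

(T₁T₂): 27×15 by 15×18 → 27×18, cost 27·15·18 = 7290
((T₁T₂)T₃): 27×18 by 18×16 → 27×16, cost 27·18·16 = 7776; cumulative 15066
Total: 15066 scalar multiplications.

15066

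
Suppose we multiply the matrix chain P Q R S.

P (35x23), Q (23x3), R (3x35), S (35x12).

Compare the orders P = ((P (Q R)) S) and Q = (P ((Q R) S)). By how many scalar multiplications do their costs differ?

23555

Order P = ((P (Q R)) S): (Q R): 23×3 by 3×35 → 23×35, cost 23·3·35 = 2415; (P (Q R)): 35×23 by 23×35 → 35×35, cost 35·23·35 = 28175; cumulative 30590; ((P (Q R)) S): 35×35 by 35×12 → 35×12, cost 35·35·12 = 14700; cumulative 45290. Total 45290.
Order Q = (P ((Q R) S)): (Q R): 23×3 by 3×35 → 23×35, cost 23·3·35 = 2415; ((Q R) S): 23×35 by 35×12 → 23×12, cost 23·35·12 = 9660; cumulative 12075; (P ((Q R) S)): 35×23 by 23×12 → 35×12, cost 35·23·12 = 9660; cumulative 21735. Total 21735.
Difference: |45290 − 21735| = 23555.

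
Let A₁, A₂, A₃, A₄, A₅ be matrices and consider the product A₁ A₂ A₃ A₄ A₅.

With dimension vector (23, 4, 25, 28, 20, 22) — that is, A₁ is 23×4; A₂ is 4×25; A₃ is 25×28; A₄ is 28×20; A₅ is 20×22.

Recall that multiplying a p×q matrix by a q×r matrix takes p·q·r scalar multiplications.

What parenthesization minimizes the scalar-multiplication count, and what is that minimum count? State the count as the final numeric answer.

8824

Adjacent pairs: A₁A₂ = 23·4·25 = 2300; A₂A₃ = 4·25·28 = 2800; A₃A₄ = 25·28·20 = 14000; A₄A₅ = 28·20·22 = 12320.
Length 3: A₁..A₃: k=1: 0+2800+23·4·28=5376; k=2: 2300+0+23·25·28=18400 → min 5376 | A₂..A₄: k=2: 0+14000+4·25·20=16000; k=3: 2800+0+4·28·20=5040 → min 5040 | A₃..A₅: k=3: 0+12320+25·28·22=27720; k=4: 14000+0+25·20·22=25000 → min 25000.
Length 4: A₁..A₄: k=1: 0+5040+23·4·20=6880; k=2: 2300+14000+23·25·20=27800; k=3: 5376+0+23·28·20=18256 → min 6880 | A₂..A₅: k=2: 0+25000+4·25·22=27200; k=3: 2800+12320+4·28·22=17584; k=4: 5040+0+4·20·22=6800 → min 6800.
Length 5: A₁..A₅: k=1: 0+6800+23·4·22=8824; k=2: 2300+25000+23·25·22=39950; k=3: 5376+12320+23·28·22=31864; k=4: 6880+0+23·20·22=17000 → min 8824.
Optimal parenthesization: (A₁ (((A₂ A₃) A₄) A₅)) with cost 8824.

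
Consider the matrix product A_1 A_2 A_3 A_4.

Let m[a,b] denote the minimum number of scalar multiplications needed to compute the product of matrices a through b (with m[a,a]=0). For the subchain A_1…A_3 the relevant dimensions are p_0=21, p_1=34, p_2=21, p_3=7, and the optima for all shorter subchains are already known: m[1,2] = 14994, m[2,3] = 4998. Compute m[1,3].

m[1,3] = min over k∈[1,2] of m[1,k]+m[k+1,3]+p_{0}·p_k·p_{3}.
k=1: 0 + 4998 + 21·34·7 = 9996; k=2: 14994 + 0 + 21·21·7 = 18081.
Minimum: 9996 at k=1.

9996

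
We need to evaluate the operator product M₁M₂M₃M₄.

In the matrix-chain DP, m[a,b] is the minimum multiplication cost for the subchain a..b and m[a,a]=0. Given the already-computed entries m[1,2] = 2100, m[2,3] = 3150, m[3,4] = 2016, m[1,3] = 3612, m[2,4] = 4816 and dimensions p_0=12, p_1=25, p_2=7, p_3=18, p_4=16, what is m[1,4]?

m[1,4] = min over k∈[1,3] of m[1,k]+m[k+1,4]+p_{0}·p_k·p_{4}.
k=1: 0 + 4816 + 12·25·16 = 9616; k=2: 2100 + 2016 + 12·7·16 = 5460; k=3: 3612 + 0 + 12·18·16 = 7068.
Minimum: 5460 at k=2.

5460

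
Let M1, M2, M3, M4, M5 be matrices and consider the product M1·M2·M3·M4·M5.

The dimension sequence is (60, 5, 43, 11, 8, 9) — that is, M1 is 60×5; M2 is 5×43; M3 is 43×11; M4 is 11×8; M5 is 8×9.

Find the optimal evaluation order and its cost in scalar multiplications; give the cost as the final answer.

Adjacent pairs: M1M2 = 60·5·43 = 12900; M2M3 = 5·43·11 = 2365; M3M4 = 43·11·8 = 3784; M4M5 = 11·8·9 = 792.
Length 3: M1..M3: k=1: 0+2365+60·5·11=5665; k=2: 12900+0+60·43·11=41280 → min 5665 | M2..M4: k=2: 0+3784+5·43·8=5504; k=3: 2365+0+5·11·8=2805 → min 2805 | M3..M5: k=3: 0+792+43·11·9=5049; k=4: 3784+0+43·8·9=6880 → min 5049.
Length 4: M1..M4: k=1: 0+2805+60·5·8=5205; k=2: 12900+3784+60·43·8=37324; k=3: 5665+0+60·11·8=10945 → min 5205 | M2..M5: k=2: 0+5049+5·43·9=6984; k=3: 2365+792+5·11·9=3652; k=4: 2805+0+5·8·9=3165 → min 3165.
Length 5: M1..M5: k=1: 0+3165+60·5·9=5865; k=2: 12900+5049+60·43·9=41169; k=3: 5665+792+60·11·9=12397; k=4: 5205+0+60·8·9=9525 → min 5865.
Optimal parenthesization: (M1·(((M2·M3)·M4)·M5)) with cost 5865.

5865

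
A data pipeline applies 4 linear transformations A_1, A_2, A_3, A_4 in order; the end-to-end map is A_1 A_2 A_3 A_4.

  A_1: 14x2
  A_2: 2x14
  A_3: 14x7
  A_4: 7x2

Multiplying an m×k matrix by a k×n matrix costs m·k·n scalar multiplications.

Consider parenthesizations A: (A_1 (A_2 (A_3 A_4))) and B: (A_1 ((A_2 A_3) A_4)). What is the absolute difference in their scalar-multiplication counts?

28

Order A = (A_1 (A_2 (A_3 A_4))): (A_3 A_4): 14×7 by 7×2 → 14×2, cost 14·7·2 = 196; (A_2 (A_3 A_4)): 2×14 by 14×2 → 2×2, cost 2·14·2 = 56; cumulative 252; (A_1 (A_2 (A_3 A_4))): 14×2 by 2×2 → 14×2, cost 14·2·2 = 56; cumulative 308. Total 308.
Order B = (A_1 ((A_2 A_3) A_4)): (A_2 A_3): 2×14 by 14×7 → 2×7, cost 2·14·7 = 196; ((A_2 A_3) A_4): 2×7 by 7×2 → 2×2, cost 2·7·2 = 28; cumulative 224; (A_1 ((A_2 A_3) A_4)): 14×2 by 2×2 → 14×2, cost 14·2·2 = 56; cumulative 280. Total 280.
Difference: |308 − 280| = 28.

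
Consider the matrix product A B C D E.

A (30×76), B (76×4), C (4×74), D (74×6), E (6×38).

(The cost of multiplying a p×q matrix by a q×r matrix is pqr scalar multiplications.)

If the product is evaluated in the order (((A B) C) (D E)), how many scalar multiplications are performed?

(A B): 30×76 by 76×4 → 30×4, cost 30·76·4 = 9120
((A B) C): 30×4 by 4×74 → 30×74, cost 30·4·74 = 8880; cumulative 18000
(D E): 74×6 by 6×38 → 74×38, cost 74·6·38 = 16872
(((A B) C) (D E)): 30×74 by 74×38 → 30×38, cost 30·74·38 = 84360; cumulative 119232
Total: 119232 scalar multiplications.

119232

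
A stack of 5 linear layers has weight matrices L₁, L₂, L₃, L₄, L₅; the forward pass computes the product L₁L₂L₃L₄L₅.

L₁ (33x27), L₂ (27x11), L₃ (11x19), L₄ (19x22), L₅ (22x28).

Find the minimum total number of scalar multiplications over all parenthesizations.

Adjacent pairs: L₁L₂ = 33·27·11 = 9801; L₂L₃ = 27·11·19 = 5643; L₃L₄ = 11·19·22 = 4598; L₄L₅ = 19·22·28 = 11704.
Length 3: L₁..L₃: k=1: 0+5643+33·27·19=22572; k=2: 9801+0+33·11·19=16698 → min 16698 | L₂..L₄: k=2: 0+4598+27·11·22=11132; k=3: 5643+0+27·19·22=16929 → min 11132 | L₃..L₅: k=3: 0+11704+11·19·28=17556; k=4: 4598+0+11·22·28=11374 → min 11374.
Length 4: L₁..L₄: k=1: 0+11132+33·27·22=30734; k=2: 9801+4598+33·11·22=22385; k=3: 16698+0+33·19·22=30492 → min 22385 | L₂..L₅: k=2: 0+11374+27·11·28=19690; k=3: 5643+11704+27·19·28=31711; k=4: 11132+0+27·22·28=27764 → min 19690.
Length 5: L₁..L₅: k=1: 0+19690+33·27·28=44638; k=2: 9801+11374+33·11·28=31339; k=3: 16698+11704+33·19·28=45958; k=4: 22385+0+33·22·28=42713 → min 31339.
Optimal order: ((L₁L₂)((L₃L₄)L₅)) with cost 31339.

31339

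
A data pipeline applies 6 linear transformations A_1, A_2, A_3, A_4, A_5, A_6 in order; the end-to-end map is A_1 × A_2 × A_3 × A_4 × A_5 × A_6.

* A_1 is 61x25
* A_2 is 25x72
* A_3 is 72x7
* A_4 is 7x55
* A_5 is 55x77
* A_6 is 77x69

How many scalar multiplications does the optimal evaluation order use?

Adjacent pairs: A_1A_2 = 61·25·72 = 109800; A_2A_3 = 25·72·7 = 12600; A_3A_4 = 72·7·55 = 27720; A_4A_5 = 7·55·77 = 29645; A_5A_6 = 55·77·69 = 292215.
Length 3: A_1..A_3: k=1: 0+12600+61·25·7=23275; k=2: 109800+0+61·72·7=140544 → min 23275 | A_2..A_4: k=2: 0+27720+25·72·55=126720; k=3: 12600+0+25·7·55=22225 → min 22225 | A_3..A_5: k=3: 0+29645+72·7·77=68453; k=4: 27720+0+72·55·77=332640 → min 68453 | A_4..A_6: k=4: 0+292215+7·55·69=318780; k=5: 29645+0+7·77·69=66836 → min 66836.
Length 4: A_1..A_4: k=1: 0+22225+61·25·55=106100; k=2: 109800+27720+61·72·55=379080; k=3: 23275+0+61·7·55=46760 → min 46760 | A_2..A_5: k=2: 0+68453+25·72·77=207053; k=3: 12600+29645+25·7·77=55720; k=4: 22225+0+25·55·77=128100 → min 55720 | A_3..A_6: k=3: 0+66836+72·7·69=101612; k=4: 27720+292215+72·55·69=593175; k=5: 68453+0+72·77·69=450989 → min 101612.
Length 5: A_1..A_5: k=1: 0+55720+61·25·77=173145; k=2: 109800+68453+61·72·77=516437; k=3: 23275+29645+61·7·77=85799; k=4: 46760+0+61·55·77=305095 → min 85799 | A_2..A_6: k=2: 0+101612+25·72·69=225812; k=3: 12600+66836+25·7·69=91511; k=4: 22225+292215+25·55·69=409315; k=5: 55720+0+25·77·69=188545 → min 91511.
Length 6: A_1..A_6: k=1: 0+91511+61·25·69=196736; k=2: 109800+101612+61·72·69=514460; k=3: 23275+66836+61·7·69=119574; k=4: 46760+292215+61·55·69=570470; k=5: 85799+0+61·77·69=409892 → min 119574.
Optimal order: ((A_1 × (A_2 × A_3)) × ((A_4 × A_5) × A_6)) with cost 119574.

119574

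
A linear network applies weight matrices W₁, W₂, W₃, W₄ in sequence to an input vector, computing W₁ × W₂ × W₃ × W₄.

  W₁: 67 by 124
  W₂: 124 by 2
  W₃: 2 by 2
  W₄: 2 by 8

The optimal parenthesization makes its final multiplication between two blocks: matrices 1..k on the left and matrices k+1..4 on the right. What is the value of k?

2

Adjacent pairs: W₁W₂ = 67·124·2 = 16616; W₂W₃ = 124·2·2 = 496; W₃W₄ = 2·2·8 = 32.
Length 3: W₁..W₃: k=1: 0+496+67·124·2=17112; k=2: 16616+0+67·2·2=16884 → min 16884 | W₂..W₄: k=2: 0+32+124·2·8=2016; k=3: 496+0+124·2·8=2480 → min 2016.
Top-level splits: k=1: (W₁..W₁)·(W₂..W₄) → 0+2016+67·124·8 = 68480; k=2: (W₁..W₂)·(W₃..W₄) → 16616+32+67·2·8 = 17720; k=3: (W₁..W₃)·(W₄..W₄) → 16884+0+67·2·8 = 17956.
Best split is after W₂, i.e. k = 2.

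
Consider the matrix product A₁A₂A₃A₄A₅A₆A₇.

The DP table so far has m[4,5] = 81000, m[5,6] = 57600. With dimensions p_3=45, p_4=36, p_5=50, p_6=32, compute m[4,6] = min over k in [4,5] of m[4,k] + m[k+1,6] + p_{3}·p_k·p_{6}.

m[4,6] = min over k∈[4,5] of m[4,k]+m[k+1,6]+p_{3}·p_k·p_{6}.
k=4: 0 + 57600 + 45·36·32 = 109440; k=5: 81000 + 0 + 45·50·32 = 153000.
Minimum: 109440 at k=4.

109440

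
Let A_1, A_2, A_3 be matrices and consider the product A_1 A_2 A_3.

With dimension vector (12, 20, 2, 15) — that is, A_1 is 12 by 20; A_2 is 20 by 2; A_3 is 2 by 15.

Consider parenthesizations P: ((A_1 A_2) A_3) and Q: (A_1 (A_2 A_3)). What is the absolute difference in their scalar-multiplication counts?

3360

Order P = ((A_1 A_2) A_3): (A_1 A_2): 12×20 by 20×2 → 12×2, cost 12·20·2 = 480; ((A_1 A_2) A_3): 12×2 by 2×15 → 12×15, cost 12·2·15 = 360; cumulative 840. Total 840.
Order Q = (A_1 (A_2 A_3)): (A_2 A_3): 20×2 by 2×15 → 20×15, cost 20·2·15 = 600; (A_1 (A_2 A_3)): 12×20 by 20×15 → 12×15, cost 12·20·15 = 3600; cumulative 4200. Total 4200.
Difference: |840 − 4200| = 3360.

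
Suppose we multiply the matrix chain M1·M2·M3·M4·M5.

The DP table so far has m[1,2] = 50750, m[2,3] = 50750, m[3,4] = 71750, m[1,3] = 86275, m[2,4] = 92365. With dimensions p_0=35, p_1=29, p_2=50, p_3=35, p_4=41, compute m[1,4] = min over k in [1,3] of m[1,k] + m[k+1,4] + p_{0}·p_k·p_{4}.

m[1,4] = min over k∈[1,3] of m[1,k]+m[k+1,4]+p_{0}·p_k·p_{4}.
k=1: 0 + 92365 + 35·29·41 = 133980; k=2: 50750 + 71750 + 35·50·41 = 194250; k=3: 86275 + 0 + 35·35·41 = 136500.
Minimum: 133980 at k=1.

133980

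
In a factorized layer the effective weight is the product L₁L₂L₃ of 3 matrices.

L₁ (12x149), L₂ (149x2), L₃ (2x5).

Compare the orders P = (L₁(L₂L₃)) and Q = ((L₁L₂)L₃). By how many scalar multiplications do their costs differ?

6734

Order P = (L₁(L₂L₃)): (L₂L₃): 149×2 by 2×5 → 149×5, cost 149·2·5 = 1490; (L₁(L₂L₃)): 12×149 by 149×5 → 12×5, cost 12·149·5 = 8940; cumulative 10430. Total 10430.
Order Q = ((L₁L₂)L₃): (L₁L₂): 12×149 by 149×2 → 12×2, cost 12·149·2 = 3576; ((L₁L₂)L₃): 12×2 by 2×5 → 12×5, cost 12·2·5 = 120; cumulative 3696. Total 3696.
Difference: |10430 − 3696| = 6734.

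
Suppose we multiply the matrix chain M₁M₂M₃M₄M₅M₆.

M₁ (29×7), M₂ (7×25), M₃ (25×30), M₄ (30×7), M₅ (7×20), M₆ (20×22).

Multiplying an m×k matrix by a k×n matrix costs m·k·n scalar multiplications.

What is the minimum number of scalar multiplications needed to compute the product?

Adjacent pairs: M₁M₂ = 29·7·25 = 5075; M₂M₃ = 7·25·30 = 5250; M₃M₄ = 25·30·7 = 5250; M₄M₅ = 30·7·20 = 4200; M₅M₆ = 7·20·22 = 3080.
Length 3: M₁..M₃: k=1: 0+5250+29·7·30=11340; k=2: 5075+0+29·25·30=26825 → min 11340 | M₂..M₄: k=2: 0+5250+7·25·7=6475; k=3: 5250+0+7·30·7=6720 → min 6475 | M₃..M₅: k=3: 0+4200+25·30·20=19200; k=4: 5250+0+25·7·20=8750 → min 8750 | M₄..M₆: k=4: 0+3080+30·7·22=7700; k=5: 4200+0+30·20·22=17400 → min 7700.
Length 4: M₁..M₄: k=1: 0+6475+29·7·7=7896; k=2: 5075+5250+29·25·7=15400; k=3: 11340+0+29·30·7=17430 → min 7896 | M₂..M₅: k=2: 0+8750+7·25·20=12250; k=3: 5250+4200+7·30·20=13650; k=4: 6475+0+7·7·20=7455 → min 7455 | M₃..M₆: k=3: 0+7700+25·30·22=24200; k=4: 5250+3080+25·7·22=12180; k=5: 8750+0+25·20·22=19750 → min 12180.
Length 5: M₁..M₅: k=1: 0+7455+29·7·20=11515; k=2: 5075+8750+29·25·20=28325; k=3: 11340+4200+29·30·20=32940; k=4: 7896+0+29·7·20=11956 → min 11515 | M₂..M₆: k=2: 0+12180+7·25·22=16030; k=3: 5250+7700+7·30·22=17570; k=4: 6475+3080+7·7·22=10633; k=5: 7455+0+7·20·22=10535 → min 10535.
Length 6: M₁..M₆: k=1: 0+10535+29·7·22=15001; k=2: 5075+12180+29·25·22=33205; k=3: 11340+7700+29·30·22=38180; k=4: 7896+3080+29·7·22=15442; k=5: 11515+0+29·20·22=24275 → min 15001.
Optimal order: (M₁(((M₂(M₃M₄))M₅)M₆)) with cost 15001.

15001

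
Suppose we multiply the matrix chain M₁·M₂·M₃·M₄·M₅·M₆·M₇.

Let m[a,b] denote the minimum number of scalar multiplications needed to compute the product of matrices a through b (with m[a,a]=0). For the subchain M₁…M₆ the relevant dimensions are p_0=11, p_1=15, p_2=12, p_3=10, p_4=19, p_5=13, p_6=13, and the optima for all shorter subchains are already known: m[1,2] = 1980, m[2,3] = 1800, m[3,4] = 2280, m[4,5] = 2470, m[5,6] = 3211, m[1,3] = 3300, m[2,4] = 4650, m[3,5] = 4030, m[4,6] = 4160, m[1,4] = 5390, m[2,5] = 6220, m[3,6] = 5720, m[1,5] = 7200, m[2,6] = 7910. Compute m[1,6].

8890

m[1,6] = min over k∈[1,5] of m[1,k]+m[k+1,6]+p_{0}·p_k·p_{6}.
k=1: 0 + 7910 + 11·15·13 = 10055; k=2: 1980 + 5720 + 11·12·13 = 9416; k=3: 3300 + 4160 + 11·10·13 = 8890; k=4: 5390 + 3211 + 11·19·13 = 11318; k=5: 7200 + 0 + 11·13·13 = 9059.
Minimum: 8890 at k=3.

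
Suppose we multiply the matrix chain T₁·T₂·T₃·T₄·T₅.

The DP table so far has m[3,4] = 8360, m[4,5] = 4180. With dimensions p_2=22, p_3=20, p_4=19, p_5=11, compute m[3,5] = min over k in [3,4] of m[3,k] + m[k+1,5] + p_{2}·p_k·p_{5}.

m[3,5] = min over k∈[3,4] of m[3,k]+m[k+1,5]+p_{2}·p_k·p_{5}.
k=3: 0 + 4180 + 22·20·11 = 9020; k=4: 8360 + 0 + 22·19·11 = 12958.
Minimum: 9020 at k=3.

9020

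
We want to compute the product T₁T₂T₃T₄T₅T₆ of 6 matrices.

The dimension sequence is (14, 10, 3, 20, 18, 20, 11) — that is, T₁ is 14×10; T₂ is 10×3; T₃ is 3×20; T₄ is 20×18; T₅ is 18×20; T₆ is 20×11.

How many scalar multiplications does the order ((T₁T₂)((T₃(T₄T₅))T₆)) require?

9942

(T₁T₂): 14×10 by 10×3 → 14×3, cost 14·10·3 = 420
(T₄T₅): 20×18 by 18×20 → 20×20, cost 20·18·20 = 7200
(T₃(T₄T₅)): 3×20 by 20×20 → 3×20, cost 3·20·20 = 1200; cumulative 8400
((T₃(T₄T₅))T₆): 3×20 by 20×11 → 3×11, cost 3·20·11 = 660; cumulative 9060
((T₁T₂)((T₃(T₄T₅))T₆)): 14×3 by 3×11 → 14×11, cost 14·3·11 = 462; cumulative 9942
Total: 9942 scalar multiplications.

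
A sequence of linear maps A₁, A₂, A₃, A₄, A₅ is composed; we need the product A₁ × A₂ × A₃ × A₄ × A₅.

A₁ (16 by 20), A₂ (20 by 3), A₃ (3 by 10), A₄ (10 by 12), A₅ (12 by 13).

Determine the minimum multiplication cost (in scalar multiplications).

2412

Adjacent pairs: A₁A₂ = 16·20·3 = 960; A₂A₃ = 20·3·10 = 600; A₃A₄ = 3·10·12 = 360; A₄A₅ = 10·12·13 = 1560.
Length 3: A₁..A₃: k=1: 0+600+16·20·10=3800; k=2: 960+0+16·3·10=1440 → min 1440 | A₂..A₄: k=2: 0+360+20·3·12=1080; k=3: 600+0+20·10·12=3000 → min 1080 | A₃..A₅: k=3: 0+1560+3·10·13=1950; k=4: 360+0+3·12·13=828 → min 828.
Length 4: A₁..A₄: k=1: 0+1080+16·20·12=4920; k=2: 960+360+16·3·12=1896; k=3: 1440+0+16·10·12=3360 → min 1896 | A₂..A₅: k=2: 0+828+20·3·13=1608; k=3: 600+1560+20·10·13=4760; k=4: 1080+0+20·12·13=4200 → min 1608.
Length 5: A₁..A₅: k=1: 0+1608+16·20·13=5768; k=2: 960+828+16·3·13=2412; k=3: 1440+1560+16·10·13=5080; k=4: 1896+0+16·12·13=4392 → min 2412.
Optimal order: ((A₁ × A₂) × ((A₃ × A₄) × A₅)) with cost 2412.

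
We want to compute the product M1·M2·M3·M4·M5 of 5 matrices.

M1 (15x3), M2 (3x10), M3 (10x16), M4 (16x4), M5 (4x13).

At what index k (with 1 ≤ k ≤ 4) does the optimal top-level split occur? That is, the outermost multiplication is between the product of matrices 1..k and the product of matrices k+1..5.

1

Adjacent pairs: M1M2 = 15·3·10 = 450; M2M3 = 3·10·16 = 480; M3M4 = 10·16·4 = 640; M4M5 = 16·4·13 = 832.
Length 3: M1..M3: k=1: 0+480+15·3·16=1200; k=2: 450+0+15·10·16=2850 → min 1200 | M2..M4: k=2: 0+640+3·10·4=760; k=3: 480+0+3·16·4=672 → min 672 | M3..M5: k=3: 0+832+10·16·13=2912; k=4: 640+0+10·4·13=1160 → min 1160.
Length 4: M1..M4: k=1: 0+672+15·3·4=852; k=2: 450+640+15·10·4=1690; k=3: 1200+0+15·16·4=2160 → min 852 | M2..M5: k=2: 0+1160+3·10·13=1550; k=3: 480+832+3·16·13=1936; k=4: 672+0+3·4·13=828 → min 828.
Top-level splits: k=1: (M1..M1)·(M2..M5) → 0+828+15·3·13 = 1413; k=2: (M1..M2)·(M3..M5) → 450+1160+15·10·13 = 3560; k=3: (M1..M3)·(M4..M5) → 1200+832+15·16·13 = 5152; k=4: (M1..M4)·(M5..M5) → 852+0+15·4·13 = 1632.
Best split is after M1, i.e. k = 1.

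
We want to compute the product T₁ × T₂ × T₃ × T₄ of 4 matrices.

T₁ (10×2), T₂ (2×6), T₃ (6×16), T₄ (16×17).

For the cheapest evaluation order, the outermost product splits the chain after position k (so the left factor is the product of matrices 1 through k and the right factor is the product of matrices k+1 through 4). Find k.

1

Adjacent pairs: T₁T₂ = 10·2·6 = 120; T₂T₃ = 2·6·16 = 192; T₃T₄ = 6·16·17 = 1632.
Length 3: T₁..T₃: k=1: 0+192+10·2·16=512; k=2: 120+0+10·6·16=1080 → min 512 | T₂..T₄: k=2: 0+1632+2·6·17=1836; k=3: 192+0+2·16·17=736 → min 736.
Top-level splits: k=1: (T₁..T₁)·(T₂..T₄) → 0+736+10·2·17 = 1076; k=2: (T₁..T₂)·(T₃..T₄) → 120+1632+10·6·17 = 2772; k=3: (T₁..T₃)·(T₄..T₄) → 512+0+10·16·17 = 3232.
Best split is after T₁, i.e. k = 1.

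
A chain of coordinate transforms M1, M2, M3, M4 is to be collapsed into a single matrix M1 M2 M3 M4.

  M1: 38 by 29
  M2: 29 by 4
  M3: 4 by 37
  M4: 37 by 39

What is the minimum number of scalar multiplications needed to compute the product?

16108

Adjacent pairs: M1M2 = 38·29·4 = 4408; M2M3 = 29·4·37 = 4292; M3M4 = 4·37·39 = 5772.
Length 3: M1..M3: k=1: 0+4292+38·29·37=45066; k=2: 4408+0+38·4·37=10032 → min 10032 | M2..M4: k=2: 0+5772+29·4·39=10296; k=3: 4292+0+29·37·39=46139 → min 10296.
Length 4: M1..M4: k=1: 0+10296+38·29·39=53274; k=2: 4408+5772+38·4·39=16108; k=3: 10032+0+38·37·39=64866 → min 16108.
Optimal order: ((M1 M2) (M3 M4)) with cost 16108.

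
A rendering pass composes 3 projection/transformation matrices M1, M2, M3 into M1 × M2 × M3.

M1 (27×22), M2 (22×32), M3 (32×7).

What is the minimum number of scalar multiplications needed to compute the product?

Order (M1 × (M2 × M3)): (M2 × M3): 22×32 by 32×7 → 22×7, cost 22·32·7 = 4928; (M1 × (M2 × M3)): 27×22 by 22×7 → 27×7, cost 27·22·7 = 4158; cumulative 9086. Total 9086.
Order ((M1 × M2) × M3): (M1 × M2): 27×22 by 22×32 → 27×32, cost 27·22·32 = 19008; ((M1 × M2) × M3): 27×32 by 32×7 → 27×7, cost 27·32·7 = 6048; cumulative 25056. Total 25056.
Minimum: 9086.

9086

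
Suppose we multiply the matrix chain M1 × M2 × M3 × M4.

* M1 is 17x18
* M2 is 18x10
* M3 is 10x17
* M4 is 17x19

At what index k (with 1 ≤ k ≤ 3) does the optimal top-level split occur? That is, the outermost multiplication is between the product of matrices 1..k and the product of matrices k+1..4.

2

Adjacent pairs: M1M2 = 17·18·10 = 3060; M2M3 = 18·10·17 = 3060; M3M4 = 10·17·19 = 3230.
Length 3: M1..M3: k=1: 0+3060+17·18·17=8262; k=2: 3060+0+17·10·17=5950 → min 5950 | M2..M4: k=2: 0+3230+18·10·19=6650; k=3: 3060+0+18·17·19=8874 → min 6650.
Top-level splits: k=1: (M1..M1)·(M2..M4) → 0+6650+17·18·19 = 12464; k=2: (M1..M2)·(M3..M4) → 3060+3230+17·10·19 = 9520; k=3: (M1..M3)·(M4..M4) → 5950+0+17·17·19 = 11441.
Best split is after M2, i.e. k = 2.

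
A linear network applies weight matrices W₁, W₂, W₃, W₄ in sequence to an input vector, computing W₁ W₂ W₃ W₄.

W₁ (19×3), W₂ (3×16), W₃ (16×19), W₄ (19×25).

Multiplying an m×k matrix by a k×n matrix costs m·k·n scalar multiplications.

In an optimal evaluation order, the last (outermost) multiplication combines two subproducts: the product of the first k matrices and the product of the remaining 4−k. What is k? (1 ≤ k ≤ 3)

Adjacent pairs: W₁W₂ = 19·3·16 = 912; W₂W₃ = 3·16·19 = 912; W₃W₄ = 16·19·25 = 7600.
Length 3: W₁..W₃: k=1: 0+912+19·3·19=1995; k=2: 912+0+19·16·19=6688 → min 1995 | W₂..W₄: k=2: 0+7600+3·16·25=8800; k=3: 912+0+3·19·25=2337 → min 2337.
Top-level splits: k=1: (W₁..W₁)·(W₂..W₄) → 0+2337+19·3·25 = 3762; k=2: (W₁..W₂)·(W₃..W₄) → 912+7600+19·16·25 = 16112; k=3: (W₁..W₃)·(W₄..W₄) → 1995+0+19·19·25 = 11020.
Best split is after W₁, i.e. k = 1.

1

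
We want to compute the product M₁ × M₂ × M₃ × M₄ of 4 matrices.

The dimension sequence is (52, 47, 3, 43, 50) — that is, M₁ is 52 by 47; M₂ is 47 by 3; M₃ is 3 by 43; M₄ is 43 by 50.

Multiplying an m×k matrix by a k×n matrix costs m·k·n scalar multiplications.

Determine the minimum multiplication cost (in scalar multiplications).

21582

Adjacent pairs: M₁M₂ = 52·47·3 = 7332; M₂M₃ = 47·3·43 = 6063; M₃M₄ = 3·43·50 = 6450.
Length 3: M₁..M₃: k=1: 0+6063+52·47·43=111155; k=2: 7332+0+52·3·43=14040 → min 14040 | M₂..M₄: k=2: 0+6450+47·3·50=13500; k=3: 6063+0+47·43·50=107113 → min 13500.
Length 4: M₁..M₄: k=1: 0+13500+52·47·50=135700; k=2: 7332+6450+52·3·50=21582; k=3: 14040+0+52·43·50=125840 → min 21582.
Optimal order: ((M₁ × M₂) × (M₃ × M₄)) with cost 21582.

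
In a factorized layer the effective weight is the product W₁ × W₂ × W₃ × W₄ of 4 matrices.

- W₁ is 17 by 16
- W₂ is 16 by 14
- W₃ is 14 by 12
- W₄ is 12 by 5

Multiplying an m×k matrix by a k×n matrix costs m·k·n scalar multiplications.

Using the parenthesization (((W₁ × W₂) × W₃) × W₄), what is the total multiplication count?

(W₁ × W₂): 17×16 by 16×14 → 17×14, cost 17·16·14 = 3808
((W₁ × W₂) × W₃): 17×14 by 14×12 → 17×12, cost 17·14·12 = 2856; cumulative 6664
(((W₁ × W₂) × W₃) × W₄): 17×12 by 12×5 → 17×5, cost 17·12·5 = 1020; cumulative 7684
Total: 7684 scalar multiplications.

7684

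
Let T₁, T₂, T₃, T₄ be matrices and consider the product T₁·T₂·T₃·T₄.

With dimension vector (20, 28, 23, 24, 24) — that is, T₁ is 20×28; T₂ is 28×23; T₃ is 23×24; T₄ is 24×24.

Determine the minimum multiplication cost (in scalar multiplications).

Adjacent pairs: T₁T₂ = 20·28·23 = 12880; T₂T₃ = 28·23·24 = 15456; T₃T₄ = 23·24·24 = 13248.
Length 3: T₁..T₃: k=1: 0+15456+20·28·24=28896; k=2: 12880+0+20·23·24=23920 → min 23920 | T₂..T₄: k=2: 0+13248+28·23·24=28704; k=3: 15456+0+28·24·24=31584 → min 28704.
Length 4: T₁..T₄: k=1: 0+28704+20·28·24=42144; k=2: 12880+13248+20·23·24=37168; k=3: 23920+0+20·24·24=35440 → min 35440.
Optimal order: (((T₁·T₂)·T₃)·T₄) with cost 35440.

35440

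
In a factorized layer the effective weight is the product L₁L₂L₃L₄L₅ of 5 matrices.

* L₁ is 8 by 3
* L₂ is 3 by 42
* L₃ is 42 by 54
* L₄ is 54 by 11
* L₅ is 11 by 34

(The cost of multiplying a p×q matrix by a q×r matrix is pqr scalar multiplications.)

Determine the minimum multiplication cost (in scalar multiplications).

10524

Adjacent pairs: L₁L₂ = 8·3·42 = 1008; L₂L₃ = 3·42·54 = 6804; L₃L₄ = 42·54·11 = 24948; L₄L₅ = 54·11·34 = 20196.
Length 3: L₁..L₃: k=1: 0+6804+8·3·54=8100; k=2: 1008+0+8·42·54=19152 → min 8100 | L₂..L₄: k=2: 0+24948+3·42·11=26334; k=3: 6804+0+3·54·11=8586 → min 8586 | L₃..L₅: k=3: 0+20196+42·54·34=97308; k=4: 24948+0+42·11·34=40656 → min 40656.
Length 4: L₁..L₄: k=1: 0+8586+8·3·11=8850; k=2: 1008+24948+8·42·11=29652; k=3: 8100+0+8·54·11=12852 → min 8850 | L₂..L₅: k=2: 0+40656+3·42·34=44940; k=3: 6804+20196+3·54·34=32508; k=4: 8586+0+3·11·34=9708 → min 9708.
Length 5: L₁..L₅: k=1: 0+9708+8·3·34=10524; k=2: 1008+40656+8·42·34=53088; k=3: 8100+20196+8·54·34=42984; k=4: 8850+0+8·11·34=11842 → min 10524.
Optimal order: (L₁(((L₂L₃)L₄)L₅)) with cost 10524.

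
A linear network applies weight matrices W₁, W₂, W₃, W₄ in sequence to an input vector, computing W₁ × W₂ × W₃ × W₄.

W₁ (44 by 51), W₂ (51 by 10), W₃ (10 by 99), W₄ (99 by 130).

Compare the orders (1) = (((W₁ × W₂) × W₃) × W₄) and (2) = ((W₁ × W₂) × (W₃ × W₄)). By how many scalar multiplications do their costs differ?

Order (1) = (((W₁ × W₂) × W₃) × W₄): (W₁ × W₂): 44×51 by 51×10 → 44×10, cost 44·51·10 = 22440; ((W₁ × W₂) × W₃): 44×10 by 10×99 → 44×99, cost 44·10·99 = 43560; cumulative 66000; (((W₁ × W₂) × W₃) × W₄): 44×99 by 99×130 → 44×130, cost 44·99·130 = 566280; cumulative 632280. Total 632280.
Order (2) = ((W₁ × W₂) × (W₃ × W₄)): (W₁ × W₂): 44×51 by 51×10 → 44×10, cost 44·51·10 = 22440; (W₃ × W₄): 10×99 by 99×130 → 10×130, cost 10·99·130 = 128700; ((W₁ × W₂) × (W₃ × W₄)): 44×10 by 10×130 → 44×130, cost 44·10·130 = 57200; cumulative 208340. Total 208340.
Difference: |632280 − 208340| = 423940.

423940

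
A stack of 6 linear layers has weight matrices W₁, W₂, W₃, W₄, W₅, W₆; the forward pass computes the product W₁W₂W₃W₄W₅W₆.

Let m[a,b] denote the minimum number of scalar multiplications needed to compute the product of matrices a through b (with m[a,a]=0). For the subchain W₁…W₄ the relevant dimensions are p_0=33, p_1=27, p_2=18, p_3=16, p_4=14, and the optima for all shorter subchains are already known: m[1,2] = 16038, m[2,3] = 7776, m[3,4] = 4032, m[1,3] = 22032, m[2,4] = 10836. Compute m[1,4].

23310

m[1,4] = min over k∈[1,3] of m[1,k]+m[k+1,4]+p_{0}·p_k·p_{4}.
k=1: 0 + 10836 + 33·27·14 = 23310; k=2: 16038 + 4032 + 33·18·14 = 28386; k=3: 22032 + 0 + 33·16·14 = 29424.
Minimum: 23310 at k=1.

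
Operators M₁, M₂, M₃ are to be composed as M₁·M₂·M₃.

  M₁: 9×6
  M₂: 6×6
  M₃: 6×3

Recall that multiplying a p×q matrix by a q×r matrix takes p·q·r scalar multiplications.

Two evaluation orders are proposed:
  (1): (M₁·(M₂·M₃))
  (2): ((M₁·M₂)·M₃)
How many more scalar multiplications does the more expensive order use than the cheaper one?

Order (1) = (M₁·(M₂·M₃)): (M₂·M₃): 6×6 by 6×3 → 6×3, cost 6·6·3 = 108; (M₁·(M₂·M₃)): 9×6 by 6×3 → 9×3, cost 9·6·3 = 162; cumulative 270. Total 270.
Order (2) = ((M₁·M₂)·M₃): (M₁·M₂): 9×6 by 6×6 → 9×6, cost 9·6·6 = 324; ((M₁·M₂)·M₃): 9×6 by 6×3 → 9×3, cost 9·6·3 = 162; cumulative 486. Total 486.
Difference: |270 − 486| = 216.

216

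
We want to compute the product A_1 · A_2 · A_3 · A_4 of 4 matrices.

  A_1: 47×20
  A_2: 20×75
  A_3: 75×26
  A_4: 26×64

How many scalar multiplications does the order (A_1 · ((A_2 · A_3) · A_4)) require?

132440

(A_2 · A_3): 20×75 by 75×26 → 20×26, cost 20·75·26 = 39000
((A_2 · A_3) · A_4): 20×26 by 26×64 → 20×64, cost 20·26·64 = 33280; cumulative 72280
(A_1 · ((A_2 · A_3) · A_4)): 47×20 by 20×64 → 47×64, cost 47·20·64 = 60160; cumulative 132440
Total: 132440 scalar multiplications.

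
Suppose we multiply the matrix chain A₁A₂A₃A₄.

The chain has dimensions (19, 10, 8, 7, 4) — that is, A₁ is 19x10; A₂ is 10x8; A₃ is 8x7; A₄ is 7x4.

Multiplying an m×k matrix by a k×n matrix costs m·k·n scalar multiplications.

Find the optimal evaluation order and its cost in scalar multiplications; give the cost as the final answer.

Adjacent pairs: A₁A₂ = 19·10·8 = 1520; A₂A₃ = 10·8·7 = 560; A₃A₄ = 8·7·4 = 224.
Length 3: A₁..A₃: k=1: 0+560+19·10·7=1890; k=2: 1520+0+19·8·7=2584 → min 1890 | A₂..A₄: k=2: 0+224+10·8·4=544; k=3: 560+0+10·7·4=840 → min 544.
Length 4: A₁..A₄: k=1: 0+544+19·10·4=1304; k=2: 1520+224+19·8·4=2352; k=3: 1890+0+19·7·4=2422 → min 1304.
Optimal parenthesization: (A₁(A₂(A₃A₄))) with cost 1304.

1304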